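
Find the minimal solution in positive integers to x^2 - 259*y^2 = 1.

First expand sqrt(259) as a continued fraction. With x_i = (sqrt(259) + m_i)/d_i and (m_0, d_0) = (0, 1): a_0 = floor(sqrt(259)) = 16, since 16^2 = 256 <= 259 < 289 = 17^2.
Iterate m_{i+1} = d_i*a_i - m_i, d_{i+1} = (259 - m_{i+1}^2)/d_i, a_{i+1} = floor((a_0 + m_{i+1})/d_{i+1}):
  m_1 = 1*16 - 0 = 16, d_1 = (259 - 16^2)/1 = 3/1 = 3, a_1 = floor((16 + 16)/3) = 10.
  m_2 = 3*10 - 16 = 14, d_2 = (259 - 14^2)/3 = 63/3 = 21, a_2 = floor((16 + 14)/21) = 1.
  m_3 = 21*1 - 14 = 7, d_3 = (259 - 7^2)/21 = 210/21 = 10, a_3 = floor((16 + 7)/10) = 2.
  m_4 = 10*2 - 7 = 13, d_4 = (259 - 13^2)/10 = 90/10 = 9, a_4 = floor((16 + 13)/9) = 3.
  m_5 = 9*3 - 13 = 14, d_5 = (259 - 14^2)/9 = 63/9 = 7, a_5 = floor((16 + 14)/7) = 4.
  m_6 = 7*4 - 14 = 14, d_6 = (259 - 14^2)/7 = 63/7 = 9, a_6 = floor((16 + 14)/9) = 3.
  m_7 = 9*3 - 14 = 13, d_7 = (259 - 13^2)/9 = 90/9 = 10, a_7 = floor((16 + 13)/10) = 2.
  m_8 = 10*2 - 13 = 7, d_8 = (259 - 7^2)/10 = 210/10 = 21, a_8 = floor((16 + 7)/21) = 1.
  m_9 = 21*1 - 7 = 14, d_9 = (259 - 14^2)/21 = 63/21 = 3, a_9 = floor((16 + 14)/3) = 10.
  m_10 = 3*10 - 14 = 16, d_10 = (259 - 16^2)/3 = 3/3 = 1, a_10 = floor((16 + 16)/1) = 32.
  m_11 = 1*32 - 16 = 16, d_11 = (259 - 16^2)/1 = 3/1 = 3: (m_11, d_11) = (m_1, d_1) = (16, 3), so from here the quotients repeat a_1, ..., a_10; the period length is 10.
So sqrt(259) = [16; (10, 1, 2, 3, 4, 3, 2, 1, 10, 32)] with period length k = 10.
k is even, so the fundamental solution of x^2 - 259y^2 = 1 is (p_{k-1}, q_{k-1}) = (p_9, q_9); compute convergents through index 9.
Convergents (p_i = a_i*p_{i-1} + p_{i-2}, q_i = a_i*q_{i-1} + q_{i-2} with p_{-2}=0, p_{-1}=1, q_{-2}=1, q_{-1}=0):
  i=0: a_0=16, p_0 = 16*1 + 0 = 16, q_0 = 16*0 + 1 = 1.
  i=1: a_1=10, p_1 = 10*16 + 1 = 161, q_1 = 10*1 + 0 = 10.
  i=2: a_2=1, p_2 = 1*161 + 16 = 177, q_2 = 1*10 + 1 = 11.
  i=3: a_3=2, p_3 = 2*177 + 161 = 515, q_3 = 2*11 + 10 = 32.
  i=4: a_4=3, p_4 = 3*515 + 177 = 1722, q_4 = 3*32 + 11 = 107.
  i=5: a_5=4, p_5 = 4*1722 + 515 = 7403, q_5 = 4*107 + 32 = 460.
  i=6: a_6=3, p_6 = 3*7403 + 1722 = 23931, q_6 = 3*460 + 107 = 1487.
  i=7: a_7=2, p_7 = 2*23931 + 7403 = 55265, q_7 = 2*1487 + 460 = 3434.
  i=8: a_8=1, p_8 = 1*55265 + 23931 = 79196, q_8 = 1*3434 + 1487 = 4921.
  i=9: a_9=10, p_9 = 10*79196 + 55265 = 847225, q_9 = 10*4921 + 3434 = 52644.
Check: 847225^2 - 259*52644^2 = 717790200625 - 717790200624 = 1, so (x, y) = (847225, 52644) solves the equation, and by the theorem it is the least positive solution.

(x, y) = (847225, 52644)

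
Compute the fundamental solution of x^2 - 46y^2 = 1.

First expand sqrt(46) as a continued fraction. With x_i = (sqrt(46) + m_i)/d_i and (m_0, d_0) = (0, 1): a_0 = floor(sqrt(46)) = 6, since 6^2 = 36 <= 46 < 49 = 7^2.
Iterate m_{i+1} = d_i*a_i - m_i, d_{i+1} = (46 - m_{i+1}^2)/d_i, a_{i+1} = floor((a_0 + m_{i+1})/d_{i+1}):
  m_1 = 1*6 - 0 = 6, d_1 = (46 - 6^2)/1 = 10/1 = 10, a_1 = floor((6 + 6)/10) = 1.
  m_2 = 10*1 - 6 = 4, d_2 = (46 - 4^2)/10 = 30/10 = 3, a_2 = floor((6 + 4)/3) = 3.
  m_3 = 3*3 - 4 = 5, d_3 = (46 - 5^2)/3 = 21/3 = 7, a_3 = floor((6 + 5)/7) = 1.
  m_4 = 7*1 - 5 = 2, d_4 = (46 - 2^2)/7 = 42/7 = 6, a_4 = floor((6 + 2)/6) = 1.
  m_5 = 6*1 - 2 = 4, d_5 = (46 - 4^2)/6 = 30/6 = 5, a_5 = floor((6 + 4)/5) = 2.
  m_6 = 5*2 - 4 = 6, d_6 = (46 - 6^2)/5 = 10/5 = 2, a_6 = floor((6 + 6)/2) = 6.
  m_7 = 2*6 - 6 = 6, d_7 = (46 - 6^2)/2 = 10/2 = 5, a_7 = floor((6 + 6)/5) = 2.
  m_8 = 5*2 - 6 = 4, d_8 = (46 - 4^2)/5 = 30/5 = 6, a_8 = floor((6 + 4)/6) = 1.
  m_9 = 6*1 - 4 = 2, d_9 = (46 - 2^2)/6 = 42/6 = 7, a_9 = floor((6 + 2)/7) = 1.
  m_10 = 7*1 - 2 = 5, d_10 = (46 - 5^2)/7 = 21/7 = 3, a_10 = floor((6 + 5)/3) = 3.
  m_11 = 3*3 - 5 = 4, d_11 = (46 - 4^2)/3 = 30/3 = 10, a_11 = floor((6 + 4)/10) = 1.
  m_12 = 10*1 - 4 = 6, d_12 = (46 - 6^2)/10 = 10/10 = 1, a_12 = floor((6 + 6)/1) = 12.
  m_13 = 1*12 - 6 = 6, d_13 = (46 - 6^2)/1 = 10/1 = 10: (m_13, d_13) = (m_1, d_1) = (6, 10), so from here the quotients repeat a_1, ..., a_12; the period length is 12.
So sqrt(46) = [6; (1, 3, 1, 1, 2, 6, 2, 1, 1, 3, 1, 12)] with period length k = 12.
k is even, so the fundamental solution of x^2 - 46y^2 = 1 is (p_{k-1}, q_{k-1}) = (p_11, q_11); compute convergents through index 11.
Convergents (p_i = a_i*p_{i-1} + p_{i-2}, q_i = a_i*q_{i-1} + q_{i-2} with p_{-2}=0, p_{-1}=1, q_{-2}=1, q_{-1}=0):
  i=0: a_0=6, p_0 = 6*1 + 0 = 6, q_0 = 6*0 + 1 = 1.
  i=1: a_1=1, p_1 = 1*6 + 1 = 7, q_1 = 1*1 + 0 = 1.
  i=2: a_2=3, p_2 = 3*7 + 6 = 27, q_2 = 3*1 + 1 = 4.
  i=3: a_3=1, p_3 = 1*27 + 7 = 34, q_3 = 1*4 + 1 = 5.
  i=4: a_4=1, p_4 = 1*34 + 27 = 61, q_4 = 1*5 + 4 = 9.
  i=5: a_5=2, p_5 = 2*61 + 34 = 156, q_5 = 2*9 + 5 = 23.
  i=6: a_6=6, p_6 = 6*156 + 61 = 997, q_6 = 6*23 + 9 = 147.
  i=7: a_7=2, p_7 = 2*997 + 156 = 2150, q_7 = 2*147 + 23 = 317.
  i=8: a_8=1, p_8 = 1*2150 + 997 = 3147, q_8 = 1*317 + 147 = 464.
  i=9: a_9=1, p_9 = 1*3147 + 2150 = 5297, q_9 = 1*464 + 317 = 781.
  i=10: a_10=3, p_10 = 3*5297 + 3147 = 19038, q_10 = 3*781 + 464 = 2807.
  i=11: a_11=1, p_11 = 1*19038 + 5297 = 24335, q_11 = 1*2807 + 781 = 3588.
Check: 24335^2 - 46*3588^2 = 592192225 - 592192224 = 1, so (x, y) = (24335, 3588) solves the equation, and by the theorem it is the least positive solution.

(x, y) = (24335, 3588)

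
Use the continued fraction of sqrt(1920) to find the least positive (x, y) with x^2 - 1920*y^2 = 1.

First expand sqrt(1920) as a continued fraction. With x_i = (sqrt(1920) + m_i)/d_i and (m_0, d_0) = (0, 1): a_0 = floor(sqrt(1920)) = 43, since 43^2 = 1849 <= 1920 < 1936 = 44^2.
Iterate m_{i+1} = d_i*a_i - m_i, d_{i+1} = (1920 - m_{i+1}^2)/d_i, a_{i+1} = floor((a_0 + m_{i+1})/d_{i+1}):
  m_1 = 1*43 - 0 = 43, d_1 = (1920 - 43^2)/1 = 71/1 = 71, a_1 = floor((43 + 43)/71) = 1.
  m_2 = 71*1 - 43 = 28, d_2 = (1920 - 28^2)/71 = 1136/71 = 16, a_2 = floor((43 + 28)/16) = 4.
  m_3 = 16*4 - 28 = 36, d_3 = (1920 - 36^2)/16 = 624/16 = 39, a_3 = floor((43 + 36)/39) = 2.
  m_4 = 39*2 - 36 = 42, d_4 = (1920 - 42^2)/39 = 156/39 = 4, a_4 = floor((43 + 42)/4) = 21.
  m_5 = 4*21 - 42 = 42, d_5 = (1920 - 42^2)/4 = 156/4 = 39, a_5 = floor((43 + 42)/39) = 2.
  m_6 = 39*2 - 42 = 36, d_6 = (1920 - 36^2)/39 = 624/39 = 16, a_6 = floor((43 + 36)/16) = 4.
  m_7 = 16*4 - 36 = 28, d_7 = (1920 - 28^2)/16 = 1136/16 = 71, a_7 = floor((43 + 28)/71) = 1.
  m_8 = 71*1 - 28 = 43, d_8 = (1920 - 43^2)/71 = 71/71 = 1, a_8 = floor((43 + 43)/1) = 86.
  m_9 = 1*86 - 43 = 43, d_9 = (1920 - 43^2)/1 = 71/1 = 71: (m_9, d_9) = (m_1, d_1) = (43, 71), so from here the quotients repeat a_1, ..., a_8; the period length is 8.
So sqrt(1920) = [43; (1, 4, 2, 21, 2, 4, 1, 86)] with period length k = 8.
k is even, so the fundamental solution of x^2 - 1920y^2 = 1 is (p_{k-1}, q_{k-1}) = (p_7, q_7); compute convergents through index 7.
Convergents (p_i = a_i*p_{i-1} + p_{i-2}, q_i = a_i*q_{i-1} + q_{i-2} with p_{-2}=0, p_{-1}=1, q_{-2}=1, q_{-1}=0):
  i=0: a_0=43, p_0 = 43*1 + 0 = 43, q_0 = 43*0 + 1 = 1.
  i=1: a_1=1, p_1 = 1*43 + 1 = 44, q_1 = 1*1 + 0 = 1.
  i=2: a_2=4, p_2 = 4*44 + 43 = 219, q_2 = 4*1 + 1 = 5.
  i=3: a_3=2, p_3 = 2*219 + 44 = 482, q_3 = 2*5 + 1 = 11.
  i=4: a_4=21, p_4 = 21*482 + 219 = 10341, q_4 = 21*11 + 5 = 236.
  i=5: a_5=2, p_5 = 2*10341 + 482 = 21164, q_5 = 2*236 + 11 = 483.
  i=6: a_6=4, p_6 = 4*21164 + 10341 = 94997, q_6 = 4*483 + 236 = 2168.
  i=7: a_7=1, p_7 = 1*94997 + 21164 = 116161, q_7 = 1*2168 + 483 = 2651.
Check: 116161^2 - 1920*2651^2 = 13493377921 - 13493377920 = 1, so (x, y) = (116161, 2651) solves the equation, and by the theorem it is the least positive solution.

(x, y) = (116161, 2651)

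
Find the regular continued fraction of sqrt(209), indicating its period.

[14; (2, 5, 3, 2, 3, 5, 2, 28)]

Write x_i = (sqrt(209) + m_i)/d_i with (m_0, d_0) = (0, 1). a_0 = floor(sqrt(209)) = 14, since 14^2 = 196 <= 209 < 225 = 15^2.
Iterate m_{i+1} = d_i*a_i - m_i, d_{i+1} = (209 - m_{i+1}^2)/d_i, a_{i+1} = floor((a_0 + m_{i+1})/d_{i+1}):
  m_1 = 1*14 - 0 = 14, d_1 = (209 - 14^2)/1 = 13/1 = 13, a_1 = floor((14 + 14)/13) = 2.
  m_2 = 13*2 - 14 = 12, d_2 = (209 - 12^2)/13 = 65/13 = 5, a_2 = floor((14 + 12)/5) = 5.
  m_3 = 5*5 - 12 = 13, d_3 = (209 - 13^2)/5 = 40/5 = 8, a_3 = floor((14 + 13)/8) = 3.
  m_4 = 8*3 - 13 = 11, d_4 = (209 - 11^2)/8 = 88/8 = 11, a_4 = floor((14 + 11)/11) = 2.
  m_5 = 11*2 - 11 = 11, d_5 = (209 - 11^2)/11 = 88/11 = 8, a_5 = floor((14 + 11)/8) = 3.
  m_6 = 8*3 - 11 = 13, d_6 = (209 - 13^2)/8 = 40/8 = 5, a_6 = floor((14 + 13)/5) = 5.
  m_7 = 5*5 - 13 = 12, d_7 = (209 - 12^2)/5 = 65/5 = 13, a_7 = floor((14 + 12)/13) = 2.
  m_8 = 13*2 - 12 = 14, d_8 = (209 - 14^2)/13 = 13/13 = 1, a_8 = floor((14 + 14)/1) = 28.
  m_9 = 1*28 - 14 = 14, d_9 = (209 - 14^2)/1 = 13/1 = 13: (m_9, d_9) = (m_1, d_1) = (14, 13), so from here the quotients repeat a_1, ..., a_8; the period length is 8.
Hence the expansion of sqrt(209) is a_0 = 14 followed by the repeating block 2, 5, 3, 2, 3, 5, 2, 28 (period 8).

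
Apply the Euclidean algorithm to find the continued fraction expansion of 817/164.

[4; 1, 53, 1, 2]

Run the Euclidean algorithm on 817 and 164; the successive quotients are the partial quotients a_0, a_1, ... (each step inverts the fractional part left over by the previous one):
  817 = 4*164 + 161, so a_0 = 4.
  164 = 1*161 + 3, so a_1 = 1.
  161 = 53*3 + 2, so a_2 = 53.
  3 = 1*2 + 1, so a_3 = 1.
  2 = 2*1 + 0, so a_4 = 2.
The remainder reaches 0 after 5 divisions, so the expansion has 5 partial quotients, read off in order.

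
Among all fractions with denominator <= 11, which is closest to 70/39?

Expand x = 70/39 as a continued fraction with the Euclidean algorithm:
  70 = 1*39 + 31, so a_0 = 1.
  39 = 1*31 + 8, so a_1 = 1.
  31 = 3*8 + 7, so a_2 = 3.
  8 = 1*7 + 1, so a_3 = 1.
  7 = 7*1 + 0, so a_4 = 7.
so x = [1; 1, 3, 1, 7].
Convergents (p_i = a_i*p_{i-1} + p_{i-2}, q_i = a_i*q_{i-1} + q_{i-2} with p_{-2}=0, p_{-1}=1, q_{-2}=1, q_{-1}=0), until the denominator exceeds 11:
  i=0: a_0=1, p_0 = 1*1 + 0 = 1, q_0 = 1*0 + 1 = 1.
  i=1: a_1=1, p_1 = 1*1 + 1 = 2, q_1 = 1*1 + 0 = 1.
  i=2: a_2=3, p_2 = 3*2 + 1 = 7, q_2 = 3*1 + 1 = 4.
  i=3: a_3=1, p_3 = 1*7 + 2 = 9, q_3 = 1*4 + 1 = 5.
  i=4: a_4=7, p_4 = 7*9 + 7 = 70, q_4 = 7*5 + 4 = 39.
q_4 = 39 > 11, so the last convergent with denominator <= 11 is p_3/q_3 = 9/5.
The closest fraction with denominator <= 11 is either p_3/q_3 or the intermediate fraction (k*p_3 + p_2)/(k*q_3 + q_2) with the largest k >= 1 whose denominator stays <= 11; these approach x as k grows, and every other convergent or intermediate fraction in range is farther away.
Largest k: floor((11 - q_2)/q_3) = floor((11 - 4)/5) = 1.
That gives (1*9 + 7)/(1*5 + 4) = 16/9.
Compare the errors: |x - 9/5| = |70*5 - 9*39|/(39*5) = 1/195, and |x - 16/9| = |70*9 - 16*39|/(39*9) = 6/351.
Cross-multiplying, 1*351 = 351 < 1170 = 6*195, so 1/195 is smaller: the convergent 9/5 is closer to x than 16/9.

9/5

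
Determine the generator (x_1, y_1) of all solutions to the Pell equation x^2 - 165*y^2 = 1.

First expand sqrt(165) as a continued fraction. With x_i = (sqrt(165) + m_i)/d_i and (m_0, d_0) = (0, 1): a_0 = floor(sqrt(165)) = 12, since 12^2 = 144 <= 165 < 169 = 13^2.
Iterate m_{i+1} = d_i*a_i - m_i, d_{i+1} = (165 - m_{i+1}^2)/d_i, a_{i+1} = floor((a_0 + m_{i+1})/d_{i+1}):
  m_1 = 1*12 - 0 = 12, d_1 = (165 - 12^2)/1 = 21/1 = 21, a_1 = floor((12 + 12)/21) = 1.
  m_2 = 21*1 - 12 = 9, d_2 = (165 - 9^2)/21 = 84/21 = 4, a_2 = floor((12 + 9)/4) = 5.
  m_3 = 4*5 - 9 = 11, d_3 = (165 - 11^2)/4 = 44/4 = 11, a_3 = floor((12 + 11)/11) = 2.
  m_4 = 11*2 - 11 = 11, d_4 = (165 - 11^2)/11 = 44/11 = 4, a_4 = floor((12 + 11)/4) = 5.
  m_5 = 4*5 - 11 = 9, d_5 = (165 - 9^2)/4 = 84/4 = 21, a_5 = floor((12 + 9)/21) = 1.
  m_6 = 21*1 - 9 = 12, d_6 = (165 - 12^2)/21 = 21/21 = 1, a_6 = floor((12 + 12)/1) = 24.
  m_7 = 1*24 - 12 = 12, d_7 = (165 - 12^2)/1 = 21/1 = 21: (m_7, d_7) = (m_1, d_1) = (12, 21), so from here the quotients repeat a_1, ..., a_6; the period length is 6.
So sqrt(165) = [12; (1, 5, 2, 5, 1, 24)] with period length k = 6.
k is even, so the fundamental solution of x^2 - 165y^2 = 1 is (p_{k-1}, q_{k-1}) = (p_5, q_5); compute convergents through index 5.
Convergents (p_i = a_i*p_{i-1} + p_{i-2}, q_i = a_i*q_{i-1} + q_{i-2} with p_{-2}=0, p_{-1}=1, q_{-2}=1, q_{-1}=0):
  i=0: a_0=12, p_0 = 12*1 + 0 = 12, q_0 = 12*0 + 1 = 1.
  i=1: a_1=1, p_1 = 1*12 + 1 = 13, q_1 = 1*1 + 0 = 1.
  i=2: a_2=5, p_2 = 5*13 + 12 = 77, q_2 = 5*1 + 1 = 6.
  i=3: a_3=2, p_3 = 2*77 + 13 = 167, q_3 = 2*6 + 1 = 13.
  i=4: a_4=5, p_4 = 5*167 + 77 = 912, q_4 = 5*13 + 6 = 71.
  i=5: a_5=1, p_5 = 1*912 + 167 = 1079, q_5 = 1*71 + 13 = 84.
Check: 1079^2 - 165*84^2 = 1164241 - 1164240 = 1, so (x, y) = (1079, 84) solves the equation, and by the theorem it is the least positive solution.

(x, y) = (1079, 84)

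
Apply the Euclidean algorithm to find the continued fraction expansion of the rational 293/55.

Run the Euclidean algorithm on 293 and 55; the successive quotients are the partial quotients a_0, a_1, ... (each step inverts the fractional part left over by the previous one):
  293 = 5*55 + 18, so a_0 = 5.
  55 = 3*18 + 1, so a_1 = 3.
  18 = 18*1 + 0, so a_2 = 18.
The remainder reaches 0 after 3 divisions, so the expansion has 3 partial quotients, read off in order.

[5; 3, 18]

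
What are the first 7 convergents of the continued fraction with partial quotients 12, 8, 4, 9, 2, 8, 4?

Using the convergent recurrence p_i = a_i*p_{i-1} + p_{i-2}, q_i = a_i*q_{i-1} + q_{i-2} with p_{-2}=0, p_{-1}=1, q_{-2}=1, q_{-1}=0:
  i=0: a_0=12, p_0 = 12*1 + 0 = 12, q_0 = 12*0 + 1 = 1.
  i=1: a_1=8, p_1 = 8*12 + 1 = 97, q_1 = 8*1 + 0 = 8.
  i=2: a_2=4, p_2 = 4*97 + 12 = 400, q_2 = 4*8 + 1 = 33.
  i=3: a_3=9, p_3 = 9*400 + 97 = 3697, q_3 = 9*33 + 8 = 305.
  i=4: a_4=2, p_4 = 2*3697 + 400 = 7794, q_4 = 2*305 + 33 = 643.
  i=5: a_5=8, p_5 = 8*7794 + 3697 = 66049, q_5 = 8*643 + 305 = 5449.
  i=6: a_6=4, p_6 = 4*66049 + 7794 = 271990, q_6 = 4*5449 + 643 = 22439.

12/1, 97/8, 400/33, 3697/305, 7794/643, 66049/5449, 271990/22439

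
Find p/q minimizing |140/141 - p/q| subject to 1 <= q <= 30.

1/1

Expand x = 140/141 as a continued fraction with the Euclidean algorithm:
  140 = 0*141 + 140, so a_0 = 0.
  141 = 1*140 + 1, so a_1 = 1.
  140 = 140*1 + 0, so a_2 = 140.
so x = [0; 1, 140].
Convergents (p_i = a_i*p_{i-1} + p_{i-2}, q_i = a_i*q_{i-1} + q_{i-2} with p_{-2}=0, p_{-1}=1, q_{-2}=1, q_{-1}=0), until the denominator exceeds 30:
  i=0: a_0=0, p_0 = 0*1 + 0 = 0, q_0 = 0*0 + 1 = 1.
  i=1: a_1=1, p_1 = 1*0 + 1 = 1, q_1 = 1*1 + 0 = 1.
  i=2: a_2=140, p_2 = 140*1 + 0 = 140, q_2 = 140*1 + 1 = 141.
q_2 = 141 > 30, so the last convergent with denominator <= 30 is p_1/q_1 = 1/1.
The closest fraction with denominator <= 30 is either p_1/q_1 or the intermediate fraction (k*p_1 + p_0)/(k*q_1 + q_0) with the largest k >= 1 whose denominator stays <= 30; these approach x as k grows, and every other convergent or intermediate fraction in range is farther away.
Largest k: floor((30 - q_0)/q_1) = floor((30 - 1)/1) = 29.
That gives (29*1 + 0)/(29*1 + 1) = 29/30.
Compare the errors: |x - 1/1| = |140*1 - 1*141|/(141*1) = 1/141, and |x - 29/30| = |140*30 - 29*141|/(141*30) = 111/4230.
Cross-multiplying, 1*4230 = 4230 < 15651 = 111*141, so 1/141 is smaller: the convergent 1/1 is closer to x than 29/30.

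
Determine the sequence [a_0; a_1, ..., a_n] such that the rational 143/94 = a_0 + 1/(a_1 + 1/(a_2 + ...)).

[1; 1, 1, 11, 4]

Run the Euclidean algorithm on 143 and 94; the successive quotients are the partial quotients a_0, a_1, ... (each step inverts the fractional part left over by the previous one):
  143 = 1*94 + 49, so a_0 = 1.
  94 = 1*49 + 45, so a_1 = 1.
  49 = 1*45 + 4, so a_2 = 1.
  45 = 11*4 + 1, so a_3 = 11.
  4 = 4*1 + 0, so a_4 = 4.
The remainder reaches 0 after 5 divisions, so the expansion has 5 partial quotients, read off in order.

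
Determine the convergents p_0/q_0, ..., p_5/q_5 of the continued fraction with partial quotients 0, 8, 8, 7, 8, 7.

Using the convergent recurrence p_i = a_i*p_{i-1} + p_{i-2}, q_i = a_i*q_{i-1} + q_{i-2} with p_{-2}=0, p_{-1}=1, q_{-2}=1, q_{-1}=0:
  i=0: a_0=0, p_0 = 0*1 + 0 = 0, q_0 = 0*0 + 1 = 1.
  i=1: a_1=8, p_1 = 8*0 + 1 = 1, q_1 = 8*1 + 0 = 8.
  i=2: a_2=8, p_2 = 8*1 + 0 = 8, q_2 = 8*8 + 1 = 65.
  i=3: a_3=7, p_3 = 7*8 + 1 = 57, q_3 = 7*65 + 8 = 463.
  i=4: a_4=8, p_4 = 8*57 + 8 = 464, q_4 = 8*463 + 65 = 3769.
  i=5: a_5=7, p_5 = 7*464 + 57 = 3305, q_5 = 7*3769 + 463 = 26846.

0/1, 1/8, 8/65, 57/463, 464/3769, 3305/26846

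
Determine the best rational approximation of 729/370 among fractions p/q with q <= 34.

Expand x = 729/370 as a continued fraction with the Euclidean algorithm:
  729 = 1*370 + 359, so a_0 = 1.
  370 = 1*359 + 11, so a_1 = 1.
  359 = 32*11 + 7, so a_2 = 32.
  11 = 1*7 + 4, so a_3 = 1.
  7 = 1*4 + 3, so a_4 = 1.
  4 = 1*3 + 1, so a_5 = 1.
  3 = 3*1 + 0, so a_6 = 3.
so x = [1; 1, 32, 1, 1, 1, 3].
Convergents (p_i = a_i*p_{i-1} + p_{i-2}, q_i = a_i*q_{i-1} + q_{i-2} with p_{-2}=0, p_{-1}=1, q_{-2}=1, q_{-1}=0), until the denominator exceeds 34:
  i=0: a_0=1, p_0 = 1*1 + 0 = 1, q_0 = 1*0 + 1 = 1.
  i=1: a_1=1, p_1 = 1*1 + 1 = 2, q_1 = 1*1 + 0 = 1.
  i=2: a_2=32, p_2 = 32*2 + 1 = 65, q_2 = 32*1 + 1 = 33.
  i=3: a_3=1, p_3 = 1*65 + 2 = 67, q_3 = 1*33 + 1 = 34.
  i=4: a_4=1, p_4 = 1*67 + 65 = 132, q_4 = 1*34 + 33 = 67.
q_4 = 67 > 34, so the last convergent with denominator <= 34 is p_3/q_3 = 67/34.
The closest fraction with denominator <= 34 is either p_3/q_3 or the intermediate fraction (k*p_3 + p_2)/(k*q_3 + q_2) with the largest k >= 1 whose denominator stays <= 34; these approach x as k grows, and every other convergent or intermediate fraction in range is farther away.
Largest k: floor((34 - q_2)/q_3) = floor((34 - 33)/34) = 0.
Since k = 0, no intermediate fraction beyond p_3/q_3 has denominator <= 34, so the convergent 67/34 is the closest (its error is |729*34 - 67*370|/(370*34) = 4/12580).

67/34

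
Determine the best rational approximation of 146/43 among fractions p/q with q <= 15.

Expand x = 146/43 as a continued fraction with the Euclidean algorithm:
  146 = 3*43 + 17, so a_0 = 3.
  43 = 2*17 + 9, so a_1 = 2.
  17 = 1*9 + 8, so a_2 = 1.
  9 = 1*8 + 1, so a_3 = 1.
  8 = 8*1 + 0, so a_4 = 8.
so x = [3; 2, 1, 1, 8].
Convergents (p_i = a_i*p_{i-1} + p_{i-2}, q_i = a_i*q_{i-1} + q_{i-2} with p_{-2}=0, p_{-1}=1, q_{-2}=1, q_{-1}=0), until the denominator exceeds 15:
  i=0: a_0=3, p_0 = 3*1 + 0 = 3, q_0 = 3*0 + 1 = 1.
  i=1: a_1=2, p_1 = 2*3 + 1 = 7, q_1 = 2*1 + 0 = 2.
  i=2: a_2=1, p_2 = 1*7 + 3 = 10, q_2 = 1*2 + 1 = 3.
  i=3: a_3=1, p_3 = 1*10 + 7 = 17, q_3 = 1*3 + 2 = 5.
  i=4: a_4=8, p_4 = 8*17 + 10 = 146, q_4 = 8*5 + 3 = 43.
q_4 = 43 > 15, so the last convergent with denominator <= 15 is p_3/q_3 = 17/5.
The closest fraction with denominator <= 15 is either p_3/q_3 or the intermediate fraction (k*p_3 + p_2)/(k*q_3 + q_2) with the largest k >= 1 whose denominator stays <= 15; these approach x as k grows, and every other convergent or intermediate fraction in range is farther away.
Largest k: floor((15 - q_2)/q_3) = floor((15 - 3)/5) = 2.
That gives (2*17 + 10)/(2*5 + 3) = 44/13.
Compare the errors: |x - 17/5| = |146*5 - 17*43|/(43*5) = 1/215, and |x - 44/13| = |146*13 - 44*43|/(43*13) = 6/559.
Cross-multiplying, 1*559 = 559 < 1290 = 6*215, so 1/215 is smaller: the convergent 17/5 is closer to x than 44/13.

17/5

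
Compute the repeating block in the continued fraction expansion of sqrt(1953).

[44; (5, 5, 3, 12, 3, 5, 5, 88)]

Write x_i = (sqrt(1953) + m_i)/d_i with (m_0, d_0) = (0, 1). a_0 = floor(sqrt(1953)) = 44, since 44^2 = 1936 <= 1953 < 2025 = 45^2.
Iterate m_{i+1} = d_i*a_i - m_i, d_{i+1} = (1953 - m_{i+1}^2)/d_i, a_{i+1} = floor((a_0 + m_{i+1})/d_{i+1}):
  m_1 = 1*44 - 0 = 44, d_1 = (1953 - 44^2)/1 = 17/1 = 17, a_1 = floor((44 + 44)/17) = 5.
  m_2 = 17*5 - 44 = 41, d_2 = (1953 - 41^2)/17 = 272/17 = 16, a_2 = floor((44 + 41)/16) = 5.
  m_3 = 16*5 - 41 = 39, d_3 = (1953 - 39^2)/16 = 432/16 = 27, a_3 = floor((44 + 39)/27) = 3.
  m_4 = 27*3 - 39 = 42, d_4 = (1953 - 42^2)/27 = 189/27 = 7, a_4 = floor((44 + 42)/7) = 12.
  m_5 = 7*12 - 42 = 42, d_5 = (1953 - 42^2)/7 = 189/7 = 27, a_5 = floor((44 + 42)/27) = 3.
  m_6 = 27*3 - 42 = 39, d_6 = (1953 - 39^2)/27 = 432/27 = 16, a_6 = floor((44 + 39)/16) = 5.
  m_7 = 16*5 - 39 = 41, d_7 = (1953 - 41^2)/16 = 272/16 = 17, a_7 = floor((44 + 41)/17) = 5.
  m_8 = 17*5 - 41 = 44, d_8 = (1953 - 44^2)/17 = 17/17 = 1, a_8 = floor((44 + 44)/1) = 88.
  m_9 = 1*88 - 44 = 44, d_9 = (1953 - 44^2)/1 = 17/1 = 17: (m_9, d_9) = (m_1, d_1) = (44, 17), so from here the quotients repeat a_1, ..., a_8; the period length is 8.
Hence the expansion of sqrt(1953) is a_0 = 44 followed by the repeating block 5, 5, 3, 12, 3, 5, 5, 88 (period 8).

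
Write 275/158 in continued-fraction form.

Run the Euclidean algorithm on 275 and 158; the successive quotients are the partial quotients a_0, a_1, ... (each step inverts the fractional part left over by the previous one):
  275 = 1*158 + 117, so a_0 = 1.
  158 = 1*117 + 41, so a_1 = 1.
  117 = 2*41 + 35, so a_2 = 2.
  41 = 1*35 + 6, so a_3 = 1.
  35 = 5*6 + 5, so a_4 = 5.
  6 = 1*5 + 1, so a_5 = 1.
  5 = 5*1 + 0, so a_6 = 5.
The remainder reaches 0 after 7 divisions, so the expansion has 7 partial quotients, read off in order.

[1; 1, 2, 1, 5, 1, 5]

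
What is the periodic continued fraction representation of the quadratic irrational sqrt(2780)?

Write x_i = (sqrt(2780) + m_i)/d_i with (m_0, d_0) = (0, 1). a_0 = floor(sqrt(2780)) = 52, since 52^2 = 2704 <= 2780 < 2809 = 53^2.
Iterate m_{i+1} = d_i*a_i - m_i, d_{i+1} = (2780 - m_{i+1}^2)/d_i, a_{i+1} = floor((a_0 + m_{i+1})/d_{i+1}):
  m_1 = 1*52 - 0 = 52, d_1 = (2780 - 52^2)/1 = 76/1 = 76, a_1 = floor((52 + 52)/76) = 1.
  m_2 = 76*1 - 52 = 24, d_2 = (2780 - 24^2)/76 = 2204/76 = 29, a_2 = floor((52 + 24)/29) = 2.
  m_3 = 29*2 - 24 = 34, d_3 = (2780 - 34^2)/29 = 1624/29 = 56, a_3 = floor((52 + 34)/56) = 1.
  m_4 = 56*1 - 34 = 22, d_4 = (2780 - 22^2)/56 = 2296/56 = 41, a_4 = floor((52 + 22)/41) = 1.
  m_5 = 41*1 - 22 = 19, d_5 = (2780 - 19^2)/41 = 2419/41 = 59, a_5 = floor((52 + 19)/59) = 1.
  m_6 = 59*1 - 19 = 40, d_6 = (2780 - 40^2)/59 = 1180/59 = 20, a_6 = floor((52 + 40)/20) = 4.
  m_7 = 20*4 - 40 = 40, d_7 = (2780 - 40^2)/20 = 1180/20 = 59, a_7 = floor((52 + 40)/59) = 1.
  m_8 = 59*1 - 40 = 19, d_8 = (2780 - 19^2)/59 = 2419/59 = 41, a_8 = floor((52 + 19)/41) = 1.
  m_9 = 41*1 - 19 = 22, d_9 = (2780 - 22^2)/41 = 2296/41 = 56, a_9 = floor((52 + 22)/56) = 1.
  m_10 = 56*1 - 22 = 34, d_10 = (2780 - 34^2)/56 = 1624/56 = 29, a_10 = floor((52 + 34)/29) = 2.
  m_11 = 29*2 - 34 = 24, d_11 = (2780 - 24^2)/29 = 2204/29 = 76, a_11 = floor((52 + 24)/76) = 1.
  m_12 = 76*1 - 24 = 52, d_12 = (2780 - 52^2)/76 = 76/76 = 1, a_12 = floor((52 + 52)/1) = 104.
  m_13 = 1*104 - 52 = 52, d_13 = (2780 - 52^2)/1 = 76/1 = 76: (m_13, d_13) = (m_1, d_1) = (52, 76), so from here the quotients repeat a_1, ..., a_12; the period length is 12.
Hence the expansion of sqrt(2780) is a_0 = 52 followed by the repeating block 1, 2, 1, 1, 1, 4, 1, 1, 1, 2, 1, 104 (period 12).

[52; (1, 2, 1, 1, 1, 4, 1, 1, 1, 2, 1, 104)]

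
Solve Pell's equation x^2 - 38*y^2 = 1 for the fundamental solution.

First expand sqrt(38) as a continued fraction. With x_i = (sqrt(38) + m_i)/d_i and (m_0, d_0) = (0, 1): a_0 = floor(sqrt(38)) = 6, since 6^2 = 36 <= 38 < 49 = 7^2.
Iterate m_{i+1} = d_i*a_i - m_i, d_{i+1} = (38 - m_{i+1}^2)/d_i, a_{i+1} = floor((a_0 + m_{i+1})/d_{i+1}):
  m_1 = 1*6 - 0 = 6, d_1 = (38 - 6^2)/1 = 2/1 = 2, a_1 = floor((6 + 6)/2) = 6.
  m_2 = 2*6 - 6 = 6, d_2 = (38 - 6^2)/2 = 2/2 = 1, a_2 = floor((6 + 6)/1) = 12.
  m_3 = 1*12 - 6 = 6, d_3 = (38 - 6^2)/1 = 2/1 = 2: (m_3, d_3) = (m_1, d_1) = (6, 2), so from here the quotients repeat a_1, a_2; the period length is 2.
So sqrt(38) = [6; (6, 12)] with period length k = 2.
k is even, so the fundamental solution of x^2 - 38y^2 = 1 is (p_{k-1}, q_{k-1}) = (p_1, q_1); compute convergents through index 1.
Convergents (p_i = a_i*p_{i-1} + p_{i-2}, q_i = a_i*q_{i-1} + q_{i-2} with p_{-2}=0, p_{-1}=1, q_{-2}=1, q_{-1}=0):
  i=0: a_0=6, p_0 = 6*1 + 0 = 6, q_0 = 6*0 + 1 = 1.
  i=1: a_1=6, p_1 = 6*6 + 1 = 37, q_1 = 6*1 + 0 = 6.
Check: 37^2 - 38*6^2 = 1369 - 1368 = 1, so (x, y) = (37, 6) solves the equation, and by the theorem it is the least positive solution.

(x, y) = (37, 6)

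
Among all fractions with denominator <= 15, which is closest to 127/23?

83/15

Expand x = 127/23 as a continued fraction with the Euclidean algorithm:
  127 = 5*23 + 12, so a_0 = 5.
  23 = 1*12 + 11, so a_1 = 1.
  12 = 1*11 + 1, so a_2 = 1.
  11 = 11*1 + 0, so a_3 = 11.
so x = [5; 1, 1, 11].
Convergents (p_i = a_i*p_{i-1} + p_{i-2}, q_i = a_i*q_{i-1} + q_{i-2} with p_{-2}=0, p_{-1}=1, q_{-2}=1, q_{-1}=0), until the denominator exceeds 15:
  i=0: a_0=5, p_0 = 5*1 + 0 = 5, q_0 = 5*0 + 1 = 1.
  i=1: a_1=1, p_1 = 1*5 + 1 = 6, q_1 = 1*1 + 0 = 1.
  i=2: a_2=1, p_2 = 1*6 + 5 = 11, q_2 = 1*1 + 1 = 2.
  i=3: a_3=11, p_3 = 11*11 + 6 = 127, q_3 = 11*2 + 1 = 23.
q_3 = 23 > 15, so the last convergent with denominator <= 15 is p_2/q_2 = 11/2.
The closest fraction with denominator <= 15 is either p_2/q_2 or the intermediate fraction (k*p_2 + p_1)/(k*q_2 + q_1) with the largest k >= 1 whose denominator stays <= 15; these approach x as k grows, and every other convergent or intermediate fraction in range is farther away.
Largest k: floor((15 - q_1)/q_2) = floor((15 - 1)/2) = 7.
That gives (7*11 + 6)/(7*2 + 1) = 83/15.
Compare the errors: |x - 11/2| = |127*2 - 11*23|/(23*2) = 1/46, and |x - 83/15| = |127*15 - 83*23|/(23*15) = 4/345.
Cross-multiplying, 4*46 = 184 < 345 = 1*345, so 4/345 is smaller: the intermediate fraction 83/15 is closer to x than 11/2.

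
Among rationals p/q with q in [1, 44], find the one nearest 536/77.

Expand x = 536/77 as a continued fraction with the Euclidean algorithm:
  536 = 6*77 + 74, so a_0 = 6.
  77 = 1*74 + 3, so a_1 = 1.
  74 = 24*3 + 2, so a_2 = 24.
  3 = 1*2 + 1, so a_3 = 1.
  2 = 2*1 + 0, so a_4 = 2.
so x = [6; 1, 24, 1, 2].
Convergents (p_i = a_i*p_{i-1} + p_{i-2}, q_i = a_i*q_{i-1} + q_{i-2} with p_{-2}=0, p_{-1}=1, q_{-2}=1, q_{-1}=0), until the denominator exceeds 44:
  i=0: a_0=6, p_0 = 6*1 + 0 = 6, q_0 = 6*0 + 1 = 1.
  i=1: a_1=1, p_1 = 1*6 + 1 = 7, q_1 = 1*1 + 0 = 1.
  i=2: a_2=24, p_2 = 24*7 + 6 = 174, q_2 = 24*1 + 1 = 25.
  i=3: a_3=1, p_3 = 1*174 + 7 = 181, q_3 = 1*25 + 1 = 26.
  i=4: a_4=2, p_4 = 2*181 + 174 = 536, q_4 = 2*26 + 25 = 77.
q_4 = 77 > 44, so the last convergent with denominator <= 44 is p_3/q_3 = 181/26.
The closest fraction with denominator <= 44 is either p_3/q_3 or the intermediate fraction (k*p_3 + p_2)/(k*q_3 + q_2) with the largest k >= 1 whose denominator stays <= 44; these approach x as k grows, and every other convergent or intermediate fraction in range is farther away.
Largest k: floor((44 - q_2)/q_3) = floor((44 - 25)/26) = 0.
Since k = 0, no intermediate fraction beyond p_3/q_3 has denominator <= 44, so the convergent 181/26 is the closest (its error is |536*26 - 181*77|/(77*26) = 1/2002).

181/26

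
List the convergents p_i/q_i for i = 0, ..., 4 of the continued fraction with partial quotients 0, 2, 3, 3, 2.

Using the convergent recurrence p_i = a_i*p_{i-1} + p_{i-2}, q_i = a_i*q_{i-1} + q_{i-2} with p_{-2}=0, p_{-1}=1, q_{-2}=1, q_{-1}=0:
  i=0: a_0=0, p_0 = 0*1 + 0 = 0, q_0 = 0*0 + 1 = 1.
  i=1: a_1=2, p_1 = 2*0 + 1 = 1, q_1 = 2*1 + 0 = 2.
  i=2: a_2=3, p_2 = 3*1 + 0 = 3, q_2 = 3*2 + 1 = 7.
  i=3: a_3=3, p_3 = 3*3 + 1 = 10, q_3 = 3*7 + 2 = 23.
  i=4: a_4=2, p_4 = 2*10 + 3 = 23, q_4 = 2*23 + 7 = 53.

0/1, 1/2, 3/7, 10/23, 23/53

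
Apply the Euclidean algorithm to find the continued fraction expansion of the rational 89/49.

[1; 1, 4, 2, 4]

Run the Euclidean algorithm on 89 and 49; the successive quotients are the partial quotients a_0, a_1, ... (each step inverts the fractional part left over by the previous one):
  89 = 1*49 + 40, so a_0 = 1.
  49 = 1*40 + 9, so a_1 = 1.
  40 = 4*9 + 4, so a_2 = 4.
  9 = 2*4 + 1, so a_3 = 2.
  4 = 4*1 + 0, so a_4 = 4.
The remainder reaches 0 after 5 divisions, so the expansion has 5 partial quotients, read off in order.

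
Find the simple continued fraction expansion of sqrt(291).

Write x_i = (sqrt(291) + m_i)/d_i with (m_0, d_0) = (0, 1). a_0 = floor(sqrt(291)) = 17, since 17^2 = 289 <= 291 < 324 = 18^2.
Iterate m_{i+1} = d_i*a_i - m_i, d_{i+1} = (291 - m_{i+1}^2)/d_i, a_{i+1} = floor((a_0 + m_{i+1})/d_{i+1}):
  m_1 = 1*17 - 0 = 17, d_1 = (291 - 17^2)/1 = 2/1 = 2, a_1 = floor((17 + 17)/2) = 17.
  m_2 = 2*17 - 17 = 17, d_2 = (291 - 17^2)/2 = 2/2 = 1, a_2 = floor((17 + 17)/1) = 34.
  m_3 = 1*34 - 17 = 17, d_3 = (291 - 17^2)/1 = 2/1 = 2: (m_3, d_3) = (m_1, d_1) = (17, 2), so from here the quotients repeat a_1, a_2; the period length is 2.
Hence the expansion of sqrt(291) is a_0 = 17 followed by the repeating block 17, 34 (period 2).

[17; (17, 34)]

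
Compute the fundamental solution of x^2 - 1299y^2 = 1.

First expand sqrt(1299) as a continued fraction. With x_i = (sqrt(1299) + m_i)/d_i and (m_0, d_0) = (0, 1): a_0 = floor(sqrt(1299)) = 36, since 36^2 = 1296 <= 1299 < 1369 = 37^2.
Iterate m_{i+1} = d_i*a_i - m_i, d_{i+1} = (1299 - m_{i+1}^2)/d_i, a_{i+1} = floor((a_0 + m_{i+1})/d_{i+1}):
  m_1 = 1*36 - 0 = 36, d_1 = (1299 - 36^2)/1 = 3/1 = 3, a_1 = floor((36 + 36)/3) = 24.
  m_2 = 3*24 - 36 = 36, d_2 = (1299 - 36^2)/3 = 3/3 = 1, a_2 = floor((36 + 36)/1) = 72.
  m_3 = 1*72 - 36 = 36, d_3 = (1299 - 36^2)/1 = 3/1 = 3: (m_3, d_3) = (m_1, d_1) = (36, 3), so from here the quotients repeat a_1, a_2; the period length is 2.
So sqrt(1299) = [36; (24, 72)] with period length k = 2.
k is even, so the fundamental solution of x^2 - 1299y^2 = 1 is (p_{k-1}, q_{k-1}) = (p_1, q_1); compute convergents through index 1.
Convergents (p_i = a_i*p_{i-1} + p_{i-2}, q_i = a_i*q_{i-1} + q_{i-2} with p_{-2}=0, p_{-1}=1, q_{-2}=1, q_{-1}=0):
  i=0: a_0=36, p_0 = 36*1 + 0 = 36, q_0 = 36*0 + 1 = 1.
  i=1: a_1=24, p_1 = 24*36 + 1 = 865, q_1 = 24*1 + 0 = 24.
Check: 865^2 - 1299*24^2 = 748225 - 748224 = 1, so (x, y) = (865, 24) solves the equation, and by the theorem it is the least positive solution.

(x, y) = (865, 24)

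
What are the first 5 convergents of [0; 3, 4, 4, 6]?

Using the convergent recurrence p_i = a_i*p_{i-1} + p_{i-2}, q_i = a_i*q_{i-1} + q_{i-2} with p_{-2}=0, p_{-1}=1, q_{-2}=1, q_{-1}=0:
  i=0: a_0=0, p_0 = 0*1 + 0 = 0, q_0 = 0*0 + 1 = 1.
  i=1: a_1=3, p_1 = 3*0 + 1 = 1, q_1 = 3*1 + 0 = 3.
  i=2: a_2=4, p_2 = 4*1 + 0 = 4, q_2 = 4*3 + 1 = 13.
  i=3: a_3=4, p_3 = 4*4 + 1 = 17, q_3 = 4*13 + 3 = 55.
  i=4: a_4=6, p_4 = 6*17 + 4 = 106, q_4 = 6*55 + 13 = 343.

0/1, 1/3, 4/13, 17/55, 106/343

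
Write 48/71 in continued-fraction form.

Run the Euclidean algorithm on 48 and 71; the successive quotients are the partial quotients a_0, a_1, ... (each step inverts the fractional part left over by the previous one):
  48 = 0*71 + 48, so a_0 = 0.
  71 = 1*48 + 23, so a_1 = 1.
  48 = 2*23 + 2, so a_2 = 2.
  23 = 11*2 + 1, so a_3 = 11.
  2 = 2*1 + 0, so a_4 = 2.
The remainder reaches 0 after 5 divisions, so the expansion has 5 partial quotients, read off in order.

[0; 1, 2, 11, 2]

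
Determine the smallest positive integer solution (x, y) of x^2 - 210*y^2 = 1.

First expand sqrt(210) as a continued fraction. With x_i = (sqrt(210) + m_i)/d_i and (m_0, d_0) = (0, 1): a_0 = floor(sqrt(210)) = 14, since 14^2 = 196 <= 210 < 225 = 15^2.
Iterate m_{i+1} = d_i*a_i - m_i, d_{i+1} = (210 - m_{i+1}^2)/d_i, a_{i+1} = floor((a_0 + m_{i+1})/d_{i+1}):
  m_1 = 1*14 - 0 = 14, d_1 = (210 - 14^2)/1 = 14/1 = 14, a_1 = floor((14 + 14)/14) = 2.
  m_2 = 14*2 - 14 = 14, d_2 = (210 - 14^2)/14 = 14/14 = 1, a_2 = floor((14 + 14)/1) = 28.
  m_3 = 1*28 - 14 = 14, d_3 = (210 - 14^2)/1 = 14/1 = 14: (m_3, d_3) = (m_1, d_1) = (14, 14), so from here the quotients repeat a_1, a_2; the period length is 2.
So sqrt(210) = [14; (2, 28)] with period length k = 2.
k is even, so the fundamental solution of x^2 - 210y^2 = 1 is (p_{k-1}, q_{k-1}) = (p_1, q_1); compute convergents through index 1.
Convergents (p_i = a_i*p_{i-1} + p_{i-2}, q_i = a_i*q_{i-1} + q_{i-2} with p_{-2}=0, p_{-1}=1, q_{-2}=1, q_{-1}=0):
  i=0: a_0=14, p_0 = 14*1 + 0 = 14, q_0 = 14*0 + 1 = 1.
  i=1: a_1=2, p_1 = 2*14 + 1 = 29, q_1 = 2*1 + 0 = 2.
Check: 29^2 - 210*2^2 = 841 - 840 = 1, so (x, y) = (29, 2) solves the equation, and by the theorem it is the least positive solution.

(x, y) = (29, 2)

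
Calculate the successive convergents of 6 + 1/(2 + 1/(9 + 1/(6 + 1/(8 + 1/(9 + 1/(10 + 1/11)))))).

Using the convergent recurrence p_i = a_i*p_{i-1} + p_{i-2}, q_i = a_i*q_{i-1} + q_{i-2} with p_{-2}=0, p_{-1}=1, q_{-2}=1, q_{-1}=0:
  i=0: a_0=6, p_0 = 6*1 + 0 = 6, q_0 = 6*0 + 1 = 1.
  i=1: a_1=2, p_1 = 2*6 + 1 = 13, q_1 = 2*1 + 0 = 2.
  i=2: a_2=9, p_2 = 9*13 + 6 = 123, q_2 = 9*2 + 1 = 19.
  i=3: a_3=6, p_3 = 6*123 + 13 = 751, q_3 = 6*19 + 2 = 116.
  i=4: a_4=8, p_4 = 8*751 + 123 = 6131, q_4 = 8*116 + 19 = 947.
  i=5: a_5=9, p_5 = 9*6131 + 751 = 55930, q_5 = 9*947 + 116 = 8639.
  i=6: a_6=10, p_6 = 10*55930 + 6131 = 565431, q_6 = 10*8639 + 947 = 87337.
  i=7: a_7=11, p_7 = 11*565431 + 55930 = 6275671, q_7 = 11*87337 + 8639 = 969346.

6/1, 13/2, 123/19, 751/116, 6131/947, 55930/8639, 565431/87337, 6275671/969346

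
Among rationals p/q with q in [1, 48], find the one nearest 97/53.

86/47

Expand x = 97/53 as a continued fraction with the Euclidean algorithm:
  97 = 1*53 + 44, so a_0 = 1.
  53 = 1*44 + 9, so a_1 = 1.
  44 = 4*9 + 8, so a_2 = 4.
  9 = 1*8 + 1, so a_3 = 1.
  8 = 8*1 + 0, so a_4 = 8.
so x = [1; 1, 4, 1, 8].
Convergents (p_i = a_i*p_{i-1} + p_{i-2}, q_i = a_i*q_{i-1} + q_{i-2} with p_{-2}=0, p_{-1}=1, q_{-2}=1, q_{-1}=0), until the denominator exceeds 48:
  i=0: a_0=1, p_0 = 1*1 + 0 = 1, q_0 = 1*0 + 1 = 1.
  i=1: a_1=1, p_1 = 1*1 + 1 = 2, q_1 = 1*1 + 0 = 1.
  i=2: a_2=4, p_2 = 4*2 + 1 = 9, q_2 = 4*1 + 1 = 5.
  i=3: a_3=1, p_3 = 1*9 + 2 = 11, q_3 = 1*5 + 1 = 6.
  i=4: a_4=8, p_4 = 8*11 + 9 = 97, q_4 = 8*6 + 5 = 53.
q_4 = 53 > 48, so the last convergent with denominator <= 48 is p_3/q_3 = 11/6.
The closest fraction with denominator <= 48 is either p_3/q_3 or the intermediate fraction (k*p_3 + p_2)/(k*q_3 + q_2) with the largest k >= 1 whose denominator stays <= 48; these approach x as k grows, and every other convergent or intermediate fraction in range is farther away.
Largest k: floor((48 - q_2)/q_3) = floor((48 - 5)/6) = 7.
That gives (7*11 + 9)/(7*6 + 5) = 86/47.
Compare the errors: |x - 11/6| = |97*6 - 11*53|/(53*6) = 1/318, and |x - 86/47| = |97*47 - 86*53|/(53*47) = 1/2491.
Cross-multiplying, 1*318 = 318 < 2491 = 1*2491, so 1/2491 is smaller: the intermediate fraction 86/47 is closer to x than 11/6.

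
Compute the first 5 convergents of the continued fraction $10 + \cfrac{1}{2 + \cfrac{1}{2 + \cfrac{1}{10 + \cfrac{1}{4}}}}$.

10/1, 21/2, 52/5, 541/52, 2216/213

Using the convergent recurrence p_i = a_i*p_{i-1} + p_{i-2}, q_i = a_i*q_{i-1} + q_{i-2} with p_{-2}=0, p_{-1}=1, q_{-2}=1, q_{-1}=0:
  i=0: a_0=10, p_0 = 10*1 + 0 = 10, q_0 = 10*0 + 1 = 1.
  i=1: a_1=2, p_1 = 2*10 + 1 = 21, q_1 = 2*1 + 0 = 2.
  i=2: a_2=2, p_2 = 2*21 + 10 = 52, q_2 = 2*2 + 1 = 5.
  i=3: a_3=10, p_3 = 10*52 + 21 = 541, q_3 = 10*5 + 2 = 52.
  i=4: a_4=4, p_4 = 4*541 + 52 = 2216, q_4 = 4*52 + 5 = 213.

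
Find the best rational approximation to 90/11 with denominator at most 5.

Expand x = 90/11 as a continued fraction with the Euclidean algorithm:
  90 = 8*11 + 2, so a_0 = 8.
  11 = 5*2 + 1, so a_1 = 5.
  2 = 2*1 + 0, so a_2 = 2.
so x = [8; 5, 2].
Convergents (p_i = a_i*p_{i-1} + p_{i-2}, q_i = a_i*q_{i-1} + q_{i-2} with p_{-2}=0, p_{-1}=1, q_{-2}=1, q_{-1}=0), until the denominator exceeds 5:
  i=0: a_0=8, p_0 = 8*1 + 0 = 8, q_0 = 8*0 + 1 = 1.
  i=1: a_1=5, p_1 = 5*8 + 1 = 41, q_1 = 5*1 + 0 = 5.
  i=2: a_2=2, p_2 = 2*41 + 8 = 90, q_2 = 2*5 + 1 = 11.
q_2 = 11 > 5, so the last convergent with denominator <= 5 is p_1/q_1 = 41/5.
The closest fraction with denominator <= 5 is either p_1/q_1 or the intermediate fraction (k*p_1 + p_0)/(k*q_1 + q_0) with the largest k >= 1 whose denominator stays <= 5; these approach x as k grows, and every other convergent or intermediate fraction in range is farther away.
Largest k: floor((5 - q_0)/q_1) = floor((5 - 1)/5) = 0.
Since k = 0, no intermediate fraction beyond p_1/q_1 has denominator <= 5, so the convergent 41/5 is the closest (its error is |90*5 - 41*11|/(11*5) = 1/55).

41/5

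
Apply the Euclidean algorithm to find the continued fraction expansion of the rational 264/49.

[5; 2, 1, 1, 2, 1, 2]

Run the Euclidean algorithm on 264 and 49; the successive quotients are the partial quotients a_0, a_1, ... (each step inverts the fractional part left over by the previous one):
  264 = 5*49 + 19, so a_0 = 5.
  49 = 2*19 + 11, so a_1 = 2.
  19 = 1*11 + 8, so a_2 = 1.
  11 = 1*8 + 3, so a_3 = 1.
  8 = 2*3 + 2, so a_4 = 2.
  3 = 1*2 + 1, so a_5 = 1.
  2 = 2*1 + 0, so a_6 = 2.
The remainder reaches 0 after 7 divisions, so the expansion has 7 partial quotients, read off in order.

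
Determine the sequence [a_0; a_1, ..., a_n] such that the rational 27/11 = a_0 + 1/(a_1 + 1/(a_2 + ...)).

Run the Euclidean algorithm on 27 and 11; the successive quotients are the partial quotients a_0, a_1, ... (each step inverts the fractional part left over by the previous one):
  27 = 2*11 + 5, so a_0 = 2.
  11 = 2*5 + 1, so a_1 = 2.
  5 = 5*1 + 0, so a_2 = 5.
The remainder reaches 0 after 3 divisions, so the expansion has 3 partial quotients, read off in order.

[2; 2, 5]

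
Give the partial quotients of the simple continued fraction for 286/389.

[0; 1, 2, 1, 3, 2, 11]

Run the Euclidean algorithm on 286 and 389; the successive quotients are the partial quotients a_0, a_1, ... (each step inverts the fractional part left over by the previous one):
  286 = 0*389 + 286, so a_0 = 0.
  389 = 1*286 + 103, so a_1 = 1.
  286 = 2*103 + 80, so a_2 = 2.
  103 = 1*80 + 23, so a_3 = 1.
  80 = 3*23 + 11, so a_4 = 3.
  23 = 2*11 + 1, so a_5 = 2.
  11 = 11*1 + 0, so a_6 = 11.
The remainder reaches 0 after 7 divisions, so the expansion has 7 partial quotients, read off in order.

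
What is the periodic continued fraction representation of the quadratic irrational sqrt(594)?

[24; (2, 1, 2, 5, 24, 5, 2, 1, 2, 48)]

Write x_i = (sqrt(594) + m_i)/d_i with (m_0, d_0) = (0, 1). a_0 = floor(sqrt(594)) = 24, since 24^2 = 576 <= 594 < 625 = 25^2.
Iterate m_{i+1} = d_i*a_i - m_i, d_{i+1} = (594 - m_{i+1}^2)/d_i, a_{i+1} = floor((a_0 + m_{i+1})/d_{i+1}):
  m_1 = 1*24 - 0 = 24, d_1 = (594 - 24^2)/1 = 18/1 = 18, a_1 = floor((24 + 24)/18) = 2.
  m_2 = 18*2 - 24 = 12, d_2 = (594 - 12^2)/18 = 450/18 = 25, a_2 = floor((24 + 12)/25) = 1.
  m_3 = 25*1 - 12 = 13, d_3 = (594 - 13^2)/25 = 425/25 = 17, a_3 = floor((24 + 13)/17) = 2.
  m_4 = 17*2 - 13 = 21, d_4 = (594 - 21^2)/17 = 153/17 = 9, a_4 = floor((24 + 21)/9) = 5.
  m_5 = 9*5 - 21 = 24, d_5 = (594 - 24^2)/9 = 18/9 = 2, a_5 = floor((24 + 24)/2) = 24.
  m_6 = 2*24 - 24 = 24, d_6 = (594 - 24^2)/2 = 18/2 = 9, a_6 = floor((24 + 24)/9) = 5.
  m_7 = 9*5 - 24 = 21, d_7 = (594 - 21^2)/9 = 153/9 = 17, a_7 = floor((24 + 21)/17) = 2.
  m_8 = 17*2 - 21 = 13, d_8 = (594 - 13^2)/17 = 425/17 = 25, a_8 = floor((24 + 13)/25) = 1.
  m_9 = 25*1 - 13 = 12, d_9 = (594 - 12^2)/25 = 450/25 = 18, a_9 = floor((24 + 12)/18) = 2.
  m_10 = 18*2 - 12 = 24, d_10 = (594 - 24^2)/18 = 18/18 = 1, a_10 = floor((24 + 24)/1) = 48.
  m_11 = 1*48 - 24 = 24, d_11 = (594 - 24^2)/1 = 18/1 = 18: (m_11, d_11) = (m_1, d_1) = (24, 18), so from here the quotients repeat a_1, ..., a_10; the period length is 10.
Hence the expansion of sqrt(594) is a_0 = 24 followed by the repeating block 2, 1, 2, 5, 24, 5, 2, 1, 2, 48 (period 10).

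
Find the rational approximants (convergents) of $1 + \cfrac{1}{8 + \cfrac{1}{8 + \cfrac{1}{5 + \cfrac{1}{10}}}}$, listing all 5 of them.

1/1, 9/8, 73/65, 374/333, 3813/3395

Using the convergent recurrence p_i = a_i*p_{i-1} + p_{i-2}, q_i = a_i*q_{i-1} + q_{i-2} with p_{-2}=0, p_{-1}=1, q_{-2}=1, q_{-1}=0:
  i=0: a_0=1, p_0 = 1*1 + 0 = 1, q_0 = 1*0 + 1 = 1.
  i=1: a_1=8, p_1 = 8*1 + 1 = 9, q_1 = 8*1 + 0 = 8.
  i=2: a_2=8, p_2 = 8*9 + 1 = 73, q_2 = 8*8 + 1 = 65.
  i=3: a_3=5, p_3 = 5*73 + 9 = 374, q_3 = 5*65 + 8 = 333.
  i=4: a_4=10, p_4 = 10*374 + 73 = 3813, q_4 = 10*333 + 65 = 3395.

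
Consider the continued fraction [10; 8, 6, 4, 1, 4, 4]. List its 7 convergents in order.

10/1, 81/8, 496/49, 2065/204, 2561/253, 12309/1216, 51797/5117

Using the convergent recurrence p_i = a_i*p_{i-1} + p_{i-2}, q_i = a_i*q_{i-1} + q_{i-2} with p_{-2}=0, p_{-1}=1, q_{-2}=1, q_{-1}=0:
  i=0: a_0=10, p_0 = 10*1 + 0 = 10, q_0 = 10*0 + 1 = 1.
  i=1: a_1=8, p_1 = 8*10 + 1 = 81, q_1 = 8*1 + 0 = 8.
  i=2: a_2=6, p_2 = 6*81 + 10 = 496, q_2 = 6*8 + 1 = 49.
  i=3: a_3=4, p_3 = 4*496 + 81 = 2065, q_3 = 4*49 + 8 = 204.
  i=4: a_4=1, p_4 = 1*2065 + 496 = 2561, q_4 = 1*204 + 49 = 253.
  i=5: a_5=4, p_5 = 4*2561 + 2065 = 12309, q_5 = 4*253 + 204 = 1216.
  i=6: a_6=4, p_6 = 4*12309 + 2561 = 51797, q_6 = 4*1216 + 253 = 5117.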